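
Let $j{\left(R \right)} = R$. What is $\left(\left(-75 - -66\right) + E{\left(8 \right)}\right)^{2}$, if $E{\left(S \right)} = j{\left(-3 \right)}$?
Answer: $144$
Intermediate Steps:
$E{\left(S \right)} = -3$
$\left(\left(-75 - -66\right) + E{\left(8 \right)}\right)^{2} = \left(\left(-75 - -66\right) - 3\right)^{2} = \left(\left(-75 + 66\right) - 3\right)^{2} = \left(-9 - 3\right)^{2} = \left(-12\right)^{2} = 144$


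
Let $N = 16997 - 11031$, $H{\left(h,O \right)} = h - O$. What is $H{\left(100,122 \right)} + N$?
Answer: $5944$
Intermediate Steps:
$N = 5966$
$H{\left(100,122 \right)} + N = \left(100 - 122\right) + 5966 = -22 + 5966 = 5944$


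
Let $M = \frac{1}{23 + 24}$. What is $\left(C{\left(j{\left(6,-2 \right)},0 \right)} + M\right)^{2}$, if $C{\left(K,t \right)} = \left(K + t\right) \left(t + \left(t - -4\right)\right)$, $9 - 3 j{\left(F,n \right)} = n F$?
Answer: $\frac{1734489}{2209} \approx 785.19$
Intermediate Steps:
$j{\left(F,n \right)} = 3 - \frac{F n}{3}$ ($j{\left(F,n \right)} = 3 - \frac{n F}{3} = 3 - \frac{F n}{3}$)
$C{\left(K,t \right)} = \left(4 + 2 t\right) \left(K + t\right)$ ($C{\left(K,t \right)} = \left(K + t\right) \left(t + \left(t + 4\right)\right) = \left(K + t\right) \left(t + \left(4 + t\right)\right) = \left(K + t\right) \left(4 + 2 t\right) = \left(4 + 2 t\right) \left(K + t\right)$)
$M = \frac{1}{47} \approx 0.021277$
$\left(C{\left(j{\left(6,-2 \right)},0 \right)} + M\right)^{2} = \left(\left(2 \cdot 0^{2} + 4 \left(3 - 2 \left(-2\right)\right) + 4 \cdot 0 + 2 \left(3 - 2 \left(-2\right)\right) 0\right) + \frac{1}{47}\right)^{2} = \left(\left(2 \cdot 0 + 4 \left(3 + 4\right) + 0 + 2 \left(3 + 4\right) 0\right) + \frac{1}{47}\right)^{2} = \left(\left(0 + 4 \cdot 7 + 0 + 2 \cdot 7 \cdot 0\right) + \frac{1}{47}\right)^{2} = \left(\left(0 + 28 + 0 + 0\right) + \frac{1}{47}\right)^{2} = \left(28 + \frac{1}{47}\right)^{2} = \left(\frac{1317}{47}\right)^{2} = \frac{1734489}{2209}$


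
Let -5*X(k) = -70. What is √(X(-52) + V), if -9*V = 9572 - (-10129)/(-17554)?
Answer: I*√2910540180070/52662 ≈ 32.396*I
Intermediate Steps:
X(k) = 14 (X(k) = -⅕*(-70) = 14)
V = -168016759/157986 (V = -(9572 - (-10129)/(-17554))/9 = -(9572 - (-10129)*(-1)/17554)/9 = -(9572 - 1*10129/17554)/9 = -(9572 - 10129/17554)/9 = -⅑*168016759/17554 = -168016759/157986 ≈ -1063.5)
√(X(-52) + V) = √(14 - 168016759/157986) = √(-165804955/157986) = I*√2910540180070/52662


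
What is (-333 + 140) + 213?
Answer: 20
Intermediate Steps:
(-333 + 140) + 213 = -193 + 213 = 20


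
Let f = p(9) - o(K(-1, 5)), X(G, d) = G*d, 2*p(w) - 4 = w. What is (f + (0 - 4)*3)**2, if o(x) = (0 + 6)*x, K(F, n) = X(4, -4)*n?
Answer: 900601/4 ≈ 2.2515e+5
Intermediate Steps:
p(w) = 2 + w/2
K(F, n) = -16*n (K(F, n) = (4*(-4))*n = -16*n)
o(x) = 6*x
f = 973/2 (f = (2 + (1/2)*9) - 6*(-16*5) = (2 + 9/2) - 6*(-80) = 13/2 - 1*(-480) = 13/2 + 480 = 973/2 ≈ 486.50)
(f + (0 - 4)*3)**2 = (973/2 + (0 - 4)*3)**2 = (973/2 - 4*3)**2 = (973/2 - 12)**2 = (949/2)**2 = 900601/4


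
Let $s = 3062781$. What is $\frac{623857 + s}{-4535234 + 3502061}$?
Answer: $- \frac{3686638}{1033173} \approx -3.5683$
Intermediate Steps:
$\frac{623857 + s}{-4535234 + 3502061} = \frac{623857 + 3062781}{-4535234 + 3502061} = \frac{3686638}{-1033173} = 3686638 \left(- \frac{1}{1033173}\right) = - \frac{3686638}{1033173}$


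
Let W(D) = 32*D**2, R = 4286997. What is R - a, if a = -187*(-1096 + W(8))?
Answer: 4465021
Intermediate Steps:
a = -178024 (a = -187*(-1096 + 32*8**2) = -187*(-1096 + 32*64) = -187*(-1096 + 2048) = -187*952 = -178024)
R - a = 4286997 - 1*(-178024) = 4286997 + 178024 = 4465021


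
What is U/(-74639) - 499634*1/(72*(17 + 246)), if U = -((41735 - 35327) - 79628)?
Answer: -19339338023/706682052 ≈ -27.366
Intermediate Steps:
U = 73220 (U = -(6408 - 79628) = -1*(-73220) = 73220)
U/(-74639) - 499634*1/(72*(17 + 246)) = 73220/(-74639) - 499634*1/(72*(17 + 246)) = 73220*(-1/74639) - 499634/(263*72) = -73220/74639 - 499634/18936 = -73220/74639 - 499634*1/18936 = -73220/74639 - 249817/9468 = -19339338023/706682052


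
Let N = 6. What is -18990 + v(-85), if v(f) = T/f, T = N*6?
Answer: -1614186/85 ≈ -18990.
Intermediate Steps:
T = 36 (T = 6*6 = 36)
v(f) = 36/f
-18990 + v(-85) = -18990 + 36/(-85) = -18990 + 36*(-1/85) = -18990 - 36/85 = -1614186/85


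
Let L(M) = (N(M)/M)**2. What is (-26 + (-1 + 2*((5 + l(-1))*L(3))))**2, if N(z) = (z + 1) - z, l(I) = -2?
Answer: 6241/9 ≈ 693.44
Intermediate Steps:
N(z) = 1 (N(z) = (1 + z) - z = 1)
L(M) = M**(-2) (L(M) = (1/M)**2 = M**(-2))
(-26 + (-1 + 2*((5 + l(-1))*L(3))))**2 = (-26 + (-1 + 2*((5 - 2)/3**2)))**2 = (-26 + (-1 + 2*(3*(1/9))))**2 = (-26 + (-1 + 2*(1/3)))**2 = (-26 + (-1 + 2/3))**2 = (-26 - 1/3)**2 = (-79/3)**2 = 6241/9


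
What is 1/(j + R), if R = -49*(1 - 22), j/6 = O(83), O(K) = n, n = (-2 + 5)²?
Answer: 1/1083 ≈ 0.00092336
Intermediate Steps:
n = 9 (n = 3² = 9)
O(K) = 9
j = 54 (j = 6*9 = 54)
R = 1029 (R = -49*(-21) = 1029)
1/(j + R) = 1/(54 + 1029) = 1/1083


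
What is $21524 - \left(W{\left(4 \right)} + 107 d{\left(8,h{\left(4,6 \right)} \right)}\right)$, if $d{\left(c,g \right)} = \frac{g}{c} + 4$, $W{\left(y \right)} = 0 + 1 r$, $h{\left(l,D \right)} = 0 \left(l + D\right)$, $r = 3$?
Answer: $21093$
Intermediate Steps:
$h{\left(l,D \right)} = 0$ ($h{\left(l,D \right)} = 0 \left(D + l\right) = 0$)
$W{\left(y \right)} = 3$ ($W{\left(y \right)} = 0 + 1 \cdot 3 = 0 + 3 = 3$)
$d{\left(c,g \right)} = 4 + \frac{g}{c}$
$21524 - \left(W{\left(4 \right)} + 107 d{\left(8,h{\left(4,6 \right)} \right)}\right) = 21524 - \left(3 + 107 \left(4 + \frac{0}{8}\right)\right) = 21524 - \left(3 + 107 \left(4 + 0 \cdot \frac{1}{8}\right)\right) = 21524 - \left(3 + 107 \left(4 + 0\right)\right) = 21524 - \left(3 + 107 \cdot 4\right) = 21524 - \left(3 + 428\right) = 21524 - 431 = 21093$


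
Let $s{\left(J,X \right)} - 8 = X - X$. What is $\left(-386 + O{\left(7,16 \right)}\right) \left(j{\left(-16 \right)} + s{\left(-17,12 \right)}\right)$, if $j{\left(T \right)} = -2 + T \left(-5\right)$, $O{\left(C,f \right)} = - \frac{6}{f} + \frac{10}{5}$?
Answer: $- \frac{132225}{4} \approx -33056.0$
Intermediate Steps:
$s{\left(J,X \right)} = 8$ ($s{\left(J,X \right)} = 8 + \left(X - X\right) = 8 + 0 = 8$)
$O{\left(C,f \right)} = 2 - \frac{6}{f}$ ($O{\left(C,f \right)} = - \frac{6}{f} + 10 \cdot \frac{1}{5} = - \frac{6}{f} + 2 = 2 - \frac{6}{f}$)
$j{\left(T \right)} = -2 - 5 T$
$\left(-386 + O{\left(7,16 \right)}\right) \left(j{\left(-16 \right)} + s{\left(-17,12 \right)}\right) = \left(-386 + \left(2 - \frac{6}{16}\right)\right) \left(\left(-2 - -80\right) + 8\right) = \left(-386 + \left(2 - \frac{3}{8}\right)\right) \left(\left(-2 + 80\right) + 8\right) = \left(-386 + \left(2 - \frac{3}{8}\right)\right) \left(78 + 8\right) = \left(-386 + \frac{13}{8}\right) 86 = \left(- \frac{3075}{8}\right) 86 = - \frac{132225}{4}$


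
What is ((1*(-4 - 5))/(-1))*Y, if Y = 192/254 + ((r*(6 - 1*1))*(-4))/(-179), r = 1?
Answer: 177516/22733 ≈ 7.8087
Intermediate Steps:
Y = 19724/22733 (Y = 192/254 + ((1*(6 - 1*1))*(-4))/(-179) = 192*(1/254) + ((1*(6 - 1))*(-4))*(-1/179) = 96/127 + ((1*5)*(-4))*(-1/179) = 96/127 + (5*(-4))*(-1/179) = 96/127 - 20*(-1/179) = 96/127 + 20/179 = 19724/22733 ≈ 0.86764)
((1*(-4 - 5))/(-1))*Y = ((1*(-4 - 5))/(-1))*(19724/22733) = ((1*(-9))*(-1))*(19724/22733) = -9*(-1)*(19724/22733) = 9*(19724/22733) = 177516/22733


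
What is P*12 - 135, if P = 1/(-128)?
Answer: -4323/32 ≈ -135.09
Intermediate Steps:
P = -1/128 ≈ -0.0078125
P*12 - 135 = -1/128*12 - 135 = -3/32 - 135 = -4323/32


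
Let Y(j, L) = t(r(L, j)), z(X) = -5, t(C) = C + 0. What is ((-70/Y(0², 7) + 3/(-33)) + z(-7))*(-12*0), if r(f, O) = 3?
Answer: 0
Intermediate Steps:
t(C) = C
Y(j, L) = 3
((-70/Y(0², 7) + 3/(-33)) + z(-7))*(-12*0) = ((-70/3 + 3/(-33)) - 5)*(-12*0) = ((-70*⅓ + 3*(-1/33)) - 5)*0 = ((-70/3 - 1/11) - 5)*0 = (-773/33 - 5)*0 = -938/33*0 = 0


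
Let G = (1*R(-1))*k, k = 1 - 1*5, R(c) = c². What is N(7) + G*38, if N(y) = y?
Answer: -145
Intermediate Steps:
k = -4 (k = 1 - 5 = -4)
G = -4 (G = (1*(-1)²)*(-4) = (1*1)*(-4) = 1*(-4) = -4)
N(7) + G*38 = 7 - 4*38 = 7 - 152 = -145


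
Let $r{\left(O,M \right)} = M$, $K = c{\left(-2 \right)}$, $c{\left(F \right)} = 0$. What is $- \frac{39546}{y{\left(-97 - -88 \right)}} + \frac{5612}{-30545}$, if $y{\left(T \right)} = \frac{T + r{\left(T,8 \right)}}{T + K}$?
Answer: $- \frac{10871398742}{30545} \approx -3.5591 \cdot 10^{5}$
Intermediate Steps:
$K = 0$
$y{\left(T \right)} = \frac{8 + T}{T}$ ($y{\left(T \right)} = \frac{T + 8}{T + 0} = \frac{8 + T}{T}$)
$- \frac{39546}{y{\left(-97 - -88 \right)}} + \frac{5612}{-30545} = - \frac{39546}{\frac{1}{-97 - -88} \left(8 - 9\right)} + \frac{5612}{-30545} = - \frac{39546}{\frac{1}{-97 + 88} \left(8 + \left(-97 + 88\right)\right)} + 5612 \left(- \frac{1}{30545}\right) = - \frac{39546}{\frac{1}{-9} \left(8 - 9\right)} - \frac{5612}{30545} = - \frac{39546}{\left(- \frac{1}{9}\right) \left(-1\right)} - \frac{5612}{30545} = - 39546 \frac{1}{\frac{1}{9}} - \frac{5612}{30545} = \left(-39546\right) 9 - \frac{5612}{30545} = -355914 - \frac{5612}{30545} = - \frac{10871398742}{30545}$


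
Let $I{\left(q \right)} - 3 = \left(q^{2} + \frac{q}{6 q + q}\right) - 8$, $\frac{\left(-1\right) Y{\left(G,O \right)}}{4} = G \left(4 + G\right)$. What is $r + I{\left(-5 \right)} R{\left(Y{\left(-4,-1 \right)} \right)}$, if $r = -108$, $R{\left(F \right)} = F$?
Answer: $-108$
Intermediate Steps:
$Y{\left(G,O \right)} = - 4 G \left(4 + G\right)$
$I{\left(q \right)} = - \frac{34}{7} + q^{2}$ ($I{\left(q \right)} = 3 - \left(8 - q^{2} - \frac{q}{6 q + q}\right) = 3 - \left(8 - q^{2} - \frac{q}{7 q}\right) = 3 - \left(8 - q^{2} - \frac{1}{7 q} q\right) = 3 + \left(\left(q^{2} + \frac{1}{7}\right) - 8\right) = 3 + \left(\left(\frac{1}{7} + q^{2}\right) - 8\right) = 3 + \left(- \frac{55}{7} + q^{2}\right) = - \frac{34}{7} + q^{2}$)
$r + I{\left(-5 \right)} R{\left(Y{\left(-4,-1 \right)} \right)} = -108 + \left(- \frac{34}{7} + \left(-5\right)^{2}\right) \left(\left(-4\right) \left(-4\right) \left(4 - 4\right)\right) = -108 + \left(- \frac{34}{7} + 25\right) \left(\left(-4\right) \left(-4\right) 0\right) = -108 + \frac{141}{7} \cdot 0 = -108 + 0 = -108$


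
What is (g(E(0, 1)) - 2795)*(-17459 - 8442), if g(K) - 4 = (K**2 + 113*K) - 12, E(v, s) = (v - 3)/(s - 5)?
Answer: 1126253183/16 ≈ 7.0391e+7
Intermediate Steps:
E(v, s) = (-3 + v)/(-5 + s)
g(K) = -8 + K**2 + 113*K (g(K) = 4 + ((K**2 + 113*K) - 12) = 4 + (-12 + K**2 + 113*K) = -8 + K**2 + 113*K)
(g(E(0, 1)) - 2795)*(-17459 - 8442) = ((-8 + ((-3 + 0)/(-5 + 1))**2 + 113*((-3 + 0)/(-5 + 1))) - 2795)*(-17459 - 8442) = ((-8 + (-3/(-4))**2 + 113*(-3/(-4))) - 2795)*(-25901) = ((-8 + (-1/4*(-3))**2 + 113*(-1/4*(-3))) - 2795)*(-25901) = ((-8 + (3/4)**2 + 113*(3/4)) - 2795)*(-25901) = ((-8 + 9/16 + 339/4) - 2795)*(-25901) = (1237/16 - 2795)*(-25901) = -43483/16*(-25901) = 1126253183/16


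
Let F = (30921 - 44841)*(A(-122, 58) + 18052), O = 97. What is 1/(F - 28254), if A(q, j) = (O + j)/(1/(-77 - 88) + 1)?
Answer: -41/10392796854 ≈ -3.9450e-9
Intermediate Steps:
A(q, j) = 16005/164 + 165*j/164 (A(q, j) = (97 + j)/(1/(-77 - 88) + 1) = (97 + j)/(1/(-165) + 1) = (97 + j)/(-1/165 + 1) = (97 + j)/(164/165) = (97 + j)*(165/164) = 16005/164 + 165*j/164)
F = -10391638440/41 (F = (30921 - 44841)*((16005/164 + (165/164)*58) + 18052) = -13920*((16005/164 + 4785/82) + 18052) = -13920*(25575/164 + 18052) = -13920*2986103/164 = -10391638440/41 ≈ -2.5345e+8)
1/(F - 28254) = 1/(-10391638440/41 - 28254) = 1/(-10392796854/41) = -41/10392796854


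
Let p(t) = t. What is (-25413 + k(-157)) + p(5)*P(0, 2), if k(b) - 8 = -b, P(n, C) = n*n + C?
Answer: -25238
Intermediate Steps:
P(n, C) = C + n² (P(n, C) = n² + C = C + n²)
k(b) = 8 - b
(-25413 + k(-157)) + p(5)*P(0, 2) = (-25413 + (8 - 1*(-157))) + 5*(2 + 0²) = (-25413 + (8 + 157)) + 5*(2 + 0) = (-25413 + 165) + 5*2 = -25248 + 10 = -25238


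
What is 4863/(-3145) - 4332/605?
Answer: -3313251/380545 ≈ -8.7066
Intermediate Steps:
4863/(-3145) - 4332/605 = 4863*(-1/3145) - 4332*1/605 = -4863/3145 - 4332/605 = -3313251/380545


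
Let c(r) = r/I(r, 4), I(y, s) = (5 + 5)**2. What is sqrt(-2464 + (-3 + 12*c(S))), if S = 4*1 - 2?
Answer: I*sqrt(61669)/5 ≈ 49.667*I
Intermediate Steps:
I(y, s) = 100 (I(y, s) = 10**2 = 100)
S = 2 (S = 4 - 2 = 2)
c(r) = r/100
sqrt(-2464 + (-3 + 12*c(S))) = sqrt(-2464 + (-3 + 12*((1/100)*2))) = sqrt(-2464 + (-3 + 12*(1/50))) = sqrt(-2464 + (-3 + 6/25)) = sqrt(-2464 - 69/25) = sqrt(-61669/25) = I*sqrt(61669)/5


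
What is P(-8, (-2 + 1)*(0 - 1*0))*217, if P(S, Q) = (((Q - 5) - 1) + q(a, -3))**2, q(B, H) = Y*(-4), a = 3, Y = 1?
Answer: 21700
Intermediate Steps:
q(B, H) = -4 (q(B, H) = 1*(-4) = -4)
P(S, Q) = (-10 + Q)**2 (P(S, Q) = (((Q - 5) - 1) - 4)**2 = (((-5 + Q) - 1) - 4)**2 = ((-6 + Q) - 4)**2 = (-10 + Q)**2)
P(-8, (-2 + 1)*(0 - 1*0))*217 = (-10 + (-2 + 1)*(0 - 1*0))**2*217 = (-10 - (0 + 0))**2*217 = (-10 - 1*0)**2*217 = (-10 + 0)**2*217 = (-10)**2*217 = 100*217 = 21700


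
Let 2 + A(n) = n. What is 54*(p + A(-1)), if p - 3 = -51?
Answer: -2754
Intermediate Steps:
p = -48 (p = 3 - 51 = -48)
A(n) = -2 + n
54*(p + A(-1)) = 54*(-48 + (-2 - 1)) = 54*(-48 - 3) = 54*(-51) = -2754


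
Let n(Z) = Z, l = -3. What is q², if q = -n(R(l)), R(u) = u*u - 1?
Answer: 64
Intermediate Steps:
R(u) = -1 + u² (R(u) = u² - 1 = -1 + u²)
q = -8 (q = -(-1 + (-3)²) = -(-1 + 9) = -1*8 = -8)
q² = (-8)² = 64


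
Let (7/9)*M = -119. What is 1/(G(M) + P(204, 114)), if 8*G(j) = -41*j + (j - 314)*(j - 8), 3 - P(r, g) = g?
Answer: 2/20143 ≈ 9.9290e-5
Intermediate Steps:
M = -153 (M = (9/7)*(-119) = -153)
P(r, g) = 3 - g
G(j) = -41*j/8 + (-314 + j)*(-8 + j)/8 (G(j) = (-41*j + (j - 314)*(j - 8))/8 = (-41*j + (-314 + j)*(-8 + j))/8 = -41*j/8 + (-314 + j)*(-8 + j)/8)
1/(G(M) + P(204, 114)) = 1/((314 - 363/8*(-153) + (⅛)*(-153)²) + (3 - 1*114)) = 1/((314 + 55539/8 + (⅛)*23409) + (3 - 114)) = 1/((314 + 55539/8 + 23409/8) - 111) = 1/(20365/2 - 111) = 1/(20143/2) = 2/20143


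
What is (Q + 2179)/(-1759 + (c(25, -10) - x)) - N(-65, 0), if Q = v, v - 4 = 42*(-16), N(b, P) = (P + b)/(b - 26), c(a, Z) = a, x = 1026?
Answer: -24377/19320 ≈ -1.2617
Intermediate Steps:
N(b, P) = (P + b)/(-26 + b)
v = -668 (v = 4 + 42*(-16) = 4 - 672 = -668)
Q = -668
(Q + 2179)/(-1759 + (c(25, -10) - x)) - N(-65, 0) = (-668 + 2179)/(-1759 + (25 - 1*1026)) - (0 - 65)/(-26 - 65) = 1511/(-1759 + (25 - 1026)) - (-65)/(-91) = 1511/(-1759 - 1001) - (-1)*(-65)/91 = 1511/(-2760) - 1*5/7 = 1511*(-1/2760) - 5/7 = -1511/2760 - 5/7 = -24377/19320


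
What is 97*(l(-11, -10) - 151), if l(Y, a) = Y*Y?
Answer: -2910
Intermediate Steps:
l(Y, a) = Y**2
97*(l(-11, -10) - 151) = 97*((-11)**2 - 151) = 97*(121 - 151) = 97*(-30) = -2910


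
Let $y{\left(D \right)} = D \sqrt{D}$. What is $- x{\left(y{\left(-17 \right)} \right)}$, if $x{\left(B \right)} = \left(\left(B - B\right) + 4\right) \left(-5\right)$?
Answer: $20$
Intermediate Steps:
$y{\left(D \right)} = D^{\frac{3}{2}}$
$x{\left(B \right)} = -20$ ($x{\left(B \right)} = \left(0 + 4\right) \left(-5\right) = 4 \left(-5\right) = -20$)
$- x{\left(y{\left(-17 \right)} \right)} = \left(-1\right) \left(-20\right) = 20$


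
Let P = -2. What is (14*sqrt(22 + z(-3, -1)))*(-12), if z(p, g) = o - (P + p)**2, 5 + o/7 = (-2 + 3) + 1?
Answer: -336*I*sqrt(6) ≈ -823.03*I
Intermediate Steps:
o = -21 (o = -35 + 7*((-2 + 3) + 1) = -35 + 7*(1 + 1) = -35 + 7*2 = -35 + 14 = -21)
z(p, g) = -21 - (-2 + p)**2
(14*sqrt(22 + z(-3, -1)))*(-12) = (14*sqrt(22 + (-21 - (-2 - 3)**2)))*(-12) = (14*sqrt(22 + (-21 - 1*(-5)**2)))*(-12) = (14*sqrt(22 + (-21 - 1*25)))*(-12) = (14*sqrt(22 + (-21 - 25)))*(-12) = (14*sqrt(22 - 46))*(-12) = (14*sqrt(-24))*(-12) = (14*(2*I*sqrt(6)))*(-12) = (28*I*sqrt(6))*(-12) = -336*I*sqrt(6)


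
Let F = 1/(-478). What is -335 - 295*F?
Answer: -159835/478 ≈ -334.38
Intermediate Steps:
F = -1/478 ≈ -0.0020920
-335 - 295*F = -335 - 295*(-1/478) = -335 + 295/478 = -159835/478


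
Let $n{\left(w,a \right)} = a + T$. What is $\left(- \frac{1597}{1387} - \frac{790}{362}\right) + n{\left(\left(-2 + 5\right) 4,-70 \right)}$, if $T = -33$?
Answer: $- \frac{26694763}{251047} \approx -106.33$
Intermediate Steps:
$n{\left(w,a \right)} = -33 + a$ ($n{\left(w,a \right)} = a - 33 = -33 + a$)
$\left(- \frac{1597}{1387} - \frac{790}{362}\right) + n{\left(\left(-2 + 5\right) 4,-70 \right)} = \left(- \frac{1597}{1387} - \frac{790}{362}\right) - 103 = \left(\left(-1597\right) \frac{1}{1387} - \frac{395}{181}\right) - 103 = \left(- \frac{1597}{1387} - \frac{395}{181}\right) - 103 = - \frac{836922}{251047} - 103 = - \frac{26694763}{251047}$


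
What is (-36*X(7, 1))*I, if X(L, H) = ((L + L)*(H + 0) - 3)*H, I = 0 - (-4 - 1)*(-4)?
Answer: 7920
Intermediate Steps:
I = -20 (I = 0 - (-5)*(-4) = 0 - 1*20 = 0 - 20 = -20)
X(L, H) = H*(-3 + 2*H*L) (X(L, H) = ((2*L)*H - 3)*H = (2*H*L - 3)*H = (-3 + 2*H*L)*H = H*(-3 + 2*H*L))
(-36*X(7, 1))*I = -36*(-3 + 2*1*7)*(-20) = -36*(-3 + 14)*(-20) = -36*11*(-20) = -396*(-20) = 7920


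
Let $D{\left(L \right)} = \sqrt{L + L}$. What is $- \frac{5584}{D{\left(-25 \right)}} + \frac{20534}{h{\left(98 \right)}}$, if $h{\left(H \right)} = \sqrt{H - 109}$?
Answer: $\frac{2 i \left(- 51335 \sqrt{11} + 15356 \sqrt{2}\right)}{55} \approx - 5401.5 i$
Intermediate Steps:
$h{\left(H \right)} = \sqrt{-109 + H}$
$D{\left(L \right)} = \sqrt{2} \sqrt{L}$ ($D{\left(L \right)} = \sqrt{2 L} = \sqrt{2} \sqrt{L}$)
$- \frac{5584}{D{\left(-25 \right)}} + \frac{20534}{h{\left(98 \right)}} = - \frac{5584}{\sqrt{2} \sqrt{-25}} + \frac{20534}{\sqrt{-109 + 98}} = - \frac{5584}{\sqrt{2} \cdot 5 i} + \frac{20534}{\sqrt{-11}} = - \frac{5584}{5 i \sqrt{2}} + \frac{20534}{i \sqrt{11}} = - 5584 \left(- \frac{i \sqrt{2}}{10}\right) + 20534 \left(- \frac{i \sqrt{11}}{11}\right) = \frac{2792 i \sqrt{2}}{5} - \frac{20534 i \sqrt{11}}{11} = - \frac{20534 i \sqrt{11}}{11} + \frac{2792 i \sqrt{2}}{5}$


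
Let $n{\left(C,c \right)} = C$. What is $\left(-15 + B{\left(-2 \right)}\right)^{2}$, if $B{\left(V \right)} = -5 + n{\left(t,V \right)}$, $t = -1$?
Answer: $441$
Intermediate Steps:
$B{\left(V \right)} = -6$ ($B{\left(V \right)} = -5 - 1 = -6$)
$\left(-15 + B{\left(-2 \right)}\right)^{2} = \left(-15 - 6\right)^{2} = \left(-21\right)^{2} = 441$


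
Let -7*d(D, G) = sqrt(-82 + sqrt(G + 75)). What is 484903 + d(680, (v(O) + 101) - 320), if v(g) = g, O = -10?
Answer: 484903 - sqrt(-82 + I*sqrt(154))/7 ≈ 4.849e+5 - 1.2973*I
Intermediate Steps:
d(D, G) = -sqrt(-82 + sqrt(75 + G))/7 (d(D, G) = -sqrt(-82 + sqrt(G + 75))/7 = -sqrt(-82 + sqrt(75 + G))/7)
484903 + d(680, (v(O) + 101) - 320) = 484903 - sqrt(-82 + sqrt(75 + ((-10 + 101) - 320)))/7 = 484903 - sqrt(-82 + sqrt(75 + (91 - 320)))/7 = 484903 - sqrt(-82 + sqrt(75 - 229))/7 = 484903 - sqrt(-82 + sqrt(-154))/7 = 484903 - sqrt(-82 + I*sqrt(154))/7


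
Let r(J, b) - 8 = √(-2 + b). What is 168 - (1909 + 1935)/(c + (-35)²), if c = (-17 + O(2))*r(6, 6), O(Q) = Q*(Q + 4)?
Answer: 193556/1175 ≈ 164.73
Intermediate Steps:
O(Q) = Q*(4 + Q)
r(J, b) = 8 + √(-2 + b)
c = -50 (c = (-17 + 2*(4 + 2))*(8 + √(-2 + 6)) = (-17 + 2*6)*(8 + √4) = (-17 + 12)*(8 + 2) = -5*10 = -50)
168 - (1909 + 1935)/(c + (-35)²) = 168 - (1909 + 1935)/(-50 + (-35)²) = 168 - 3844/(-50 + 1225) = 168 - 3844/1175 = 193556/1175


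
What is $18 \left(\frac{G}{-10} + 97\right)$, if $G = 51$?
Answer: $\frac{8271}{5} \approx 1654.2$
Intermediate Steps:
$18 \left(\frac{G}{-10} + 97\right) = 18 \left(\frac{51}{-10} + 97\right) = 18 \left(51 \left(- \frac{1}{10}\right) + 97\right) = 18 \left(- \frac{51}{10} + 97\right) = 18 \cdot \frac{919}{10} = \frac{8271}{5}$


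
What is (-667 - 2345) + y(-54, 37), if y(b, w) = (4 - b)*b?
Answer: -6144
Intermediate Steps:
y(b, w) = b*(4 - b)
(-667 - 2345) + y(-54, 37) = (-667 - 2345) - 54*(4 - 1*(-54)) = -3012 - 54*(4 + 54) = -3012 - 54*58 = -3012 - 3132 = -6144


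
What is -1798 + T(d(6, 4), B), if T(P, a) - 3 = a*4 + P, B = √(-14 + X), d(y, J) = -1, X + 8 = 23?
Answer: -1792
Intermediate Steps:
X = 15 (X = -8 + 23 = 15)
B = 1 (B = √(-14 + 15) = √1 = 1)
T(P, a) = 3 + P + 4*a (T(P, a) = 3 + (a*4 + P) = 3 + (4*a + P) = 3 + (P + 4*a) = 3 + P + 4*a)
-1798 + T(d(6, 4), B) = -1798 + (3 - 1 + 4*1) = -1798 + (3 - 1 + 4) = -1798 + 6 = -1792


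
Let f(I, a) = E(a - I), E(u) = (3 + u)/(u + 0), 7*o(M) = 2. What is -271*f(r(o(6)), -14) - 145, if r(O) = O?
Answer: -35909/100 ≈ -359.09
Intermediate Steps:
o(M) = 2/7 (o(M) = (⅐)*2 = 2/7)
E(u) = (3 + u)/u
f(I, a) = (3 + a - I)/(a - I) (f(I, a) = (3 + (a - I))/(a - I) = (3 + a - I)/(a - I))
-271*f(r(o(6)), -14) - 145 = -271*(-3 + 2/7 - 1*(-14))/(2/7 - 1*(-14)) - 145 = -271*(-3 + 2/7 + 14)/(2/7 + 14) - 145 = -271*79/(100/7*7) - 145 = -1897*79/(100*7) - 145 = -271*79/100 - 145 = -21409/100 - 145 = -35909/100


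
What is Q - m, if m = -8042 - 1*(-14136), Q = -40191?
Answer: -46285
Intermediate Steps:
m = 6094 (m = -8042 + 14136 = 6094)
Q - m = -40191 - 1*6094 = -40191 - 6094 = -46285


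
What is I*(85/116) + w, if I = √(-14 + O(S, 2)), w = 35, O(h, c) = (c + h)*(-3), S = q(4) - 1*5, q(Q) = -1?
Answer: 35 + 85*I*√2/116 ≈ 35.0 + 1.0363*I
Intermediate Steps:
S = -6 (S = -1 - 1*5 = -1 - 5 = -6)
O(h, c) = -3*c - 3*h
I = I*√2 (I = √(-14 + (-3*2 - 3*(-6))) = √(-14 + (-6 + 18)) = √(-14 + 12) = √(-2) = I*√2 ≈ 1.4142*I)
I*(85/116) + w = (I*√2)*(85/116) + 35 = 85*I*√2/116 + 35 = 35 + 85*I*√2/116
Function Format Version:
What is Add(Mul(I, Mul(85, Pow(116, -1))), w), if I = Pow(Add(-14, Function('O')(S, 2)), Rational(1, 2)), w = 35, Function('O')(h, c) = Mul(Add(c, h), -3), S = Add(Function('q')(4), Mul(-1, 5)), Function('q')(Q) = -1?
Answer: Add(35, Mul(Rational(85, 116), I, Pow(2, Rational(1, 2)))) ≈ Add(35.000, Mul(1.0363, I))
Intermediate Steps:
S = -6 (S = Add(-1, Mul(-1, 5)) = Add(-1, -5) = -6)
Function('O')(h, c) = Add(Mul(-3, c), Mul(-3, h))
I = Mul(I, Pow(2, Rational(1, 2))) (I = Pow(Add(-14, Add(Mul(-3, 2), Mul(-3, -6))), Rational(1, 2)) = Pow(Add(-14, Add(-6, 18)), Rational(1, 2)) = Pow(Add(-14, 12), Rational(1, 2)) = Pow(-2, Rational(1, 2)) = Mul(I, Pow(2, Rational(1, 2))) ≈ Mul(1.4142, I))
Add(Mul(I, Mul(85, Pow(116, -1))), w) = Add(Mul(Mul(I, Pow(2, Rational(1, 2))), Mul(85, Pow(116, -1))), 35) = Add(Mul(Mul(I, Pow(2, Rational(1, 2))), Mul(85, Rational(1, 116))), 35) = Add(Mul(Mul(I, Pow(2, Rational(1, 2))), Rational(85, 116)), 35) = Add(Mul(Rational(85, 116), I, Pow(2, Rational(1, 2))), 35) = Add(35, Mul(Rational(85, 116), I, Pow(2, Rational(1, 2))))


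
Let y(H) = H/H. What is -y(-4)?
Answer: -1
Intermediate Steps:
y(H) = 1
-y(-4) = -1*1 = -1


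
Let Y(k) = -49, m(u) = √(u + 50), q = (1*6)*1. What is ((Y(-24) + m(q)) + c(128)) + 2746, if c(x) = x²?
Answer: 19081 + 2*√14 ≈ 19088.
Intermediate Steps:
q = 6 (q = 6*1 = 6)
m(u) = √(50 + u)
((Y(-24) + m(q)) + c(128)) + 2746 = ((-49 + √(50 + 6)) + 128²) + 2746 = ((-49 + √56) + 16384) + 2746 = ((-49 + 2*√14) + 16384) + 2746 = (16335 + 2*√14) + 2746 = 19081 + 2*√14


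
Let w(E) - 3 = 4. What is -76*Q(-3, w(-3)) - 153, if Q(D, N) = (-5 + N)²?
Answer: -457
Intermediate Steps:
w(E) = 7 (w(E) = 3 + 4 = 7)
-76*Q(-3, w(-3)) - 153 = -76*(-5 + 7)² - 153 = -76*2² - 153 = -76*4 - 153 = -304 - 153 = -457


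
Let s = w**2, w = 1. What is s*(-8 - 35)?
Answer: -43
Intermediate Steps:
s = 1 (s = 1**2 = 1)
s*(-8 - 35) = 1*(-8 - 35) = 1*(-43) = -43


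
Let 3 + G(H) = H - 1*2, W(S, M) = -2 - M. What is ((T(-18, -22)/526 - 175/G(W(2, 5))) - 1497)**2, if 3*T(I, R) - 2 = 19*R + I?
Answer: 21896550390625/9960336 ≈ 2.1984e+6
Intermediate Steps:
G(H) = -5 + H (G(H) = -3 + (H - 1*2) = -3 + (H - 2) = -3 + (-2 + H) = -5 + H)
T(I, R) = 2/3 + I/3 + 19*R/3 (T(I, R) = 2/3 + (19*R + I)/3 = 2/3 + (I + 19*R)/3 = 2/3 + (I/3 + 19*R/3) = 2/3 + I/3 + 19*R/3)
((T(-18, -22)/526 - 175/G(W(2, 5))) - 1497)**2 = (((2/3 + (1/3)*(-18) + (19/3)*(-22))/526 - 175/(-5 + (-2 - 1*5))) - 1497)**2 = (((2/3 - 6 - 418/3)*(1/526) - 175/(-5 + (-2 - 5))) - 1497)**2 = ((-434/3*1/526 - 175/(-5 - 7)) - 1497)**2 = ((-217/789 - 175/(-12)) - 1497)**2 = ((-217/789 - 175*(-1/12)) - 1497)**2 = ((-217/789 + 175/12) - 1497)**2 = (45157/3156 - 1497)**2 = (-4679375/3156)**2 = 21896550390625/9960336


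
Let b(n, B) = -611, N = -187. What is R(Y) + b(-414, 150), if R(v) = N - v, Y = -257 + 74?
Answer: -615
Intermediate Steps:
Y = -183
R(v) = -187 - v
R(Y) + b(-414, 150) = (-187 - 1*(-183)) - 611 = (-187 + 183) - 611 = -4 - 611 = -615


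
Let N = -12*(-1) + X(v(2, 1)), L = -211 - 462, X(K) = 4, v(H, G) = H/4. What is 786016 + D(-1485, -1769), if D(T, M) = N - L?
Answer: 786705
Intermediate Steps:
v(H, G) = H/4 (v(H, G) = H*(¼) = H/4)
L = -673
N = 16 (N = -12*(-1) + 4 = 12 + 4 = 16)
D(T, M) = 689 (D(T, M) = 16 - 1*(-673) = 16 + 673 = 689)
786016 + D(-1485, -1769) = 786016 + 689 = 786705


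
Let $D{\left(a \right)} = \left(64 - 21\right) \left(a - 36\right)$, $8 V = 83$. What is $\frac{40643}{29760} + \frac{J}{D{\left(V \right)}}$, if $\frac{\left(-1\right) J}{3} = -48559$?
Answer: $- \frac{6864902423}{52466880} \approx -130.84$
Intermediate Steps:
$J = 145677$ ($J = \left(-3\right) \left(-48559\right) = 145677$)
$V = \frac{83}{8}$ ($V = \frac{1}{8} \cdot 83 = \frac{83}{8} \approx 10.375$)
$D{\left(a \right)} = -1548 + 43 a$ ($D{\left(a \right)} = 43 \left(-36 + a\right) = -1548 + 43 a$)
$\frac{40643}{29760} + \frac{J}{D{\left(V \right)}} = \frac{40643}{29760} + \frac{145677}{-1548 + 43 \cdot \frac{83}{8}} = 40643 \cdot \frac{1}{29760} + \frac{145677}{-1548 + \frac{3569}{8}} = \frac{40643}{29760} + \frac{145677}{- \frac{8815}{8}} = \frac{40643}{29760} + 145677 \left(- \frac{8}{8815}\right) = \frac{40643}{29760} - \frac{1165416}{8815} = - \frac{6864902423}{52466880}$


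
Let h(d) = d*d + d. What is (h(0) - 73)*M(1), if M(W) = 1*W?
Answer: -73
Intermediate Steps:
M(W) = W
h(d) = d + d² (h(d) = d² + d = d + d²)
(h(0) - 73)*M(1) = (0*(1 + 0) - 73)*1 = (0*1 - 73)*1 = (0 - 73)*1 = -73*1 = -73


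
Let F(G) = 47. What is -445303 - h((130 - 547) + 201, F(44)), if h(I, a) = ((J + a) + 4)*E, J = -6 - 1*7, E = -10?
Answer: -444923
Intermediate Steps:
J = -13 (J = -6 - 7 = -13)
h(I, a) = 90 - 10*a (h(I, a) = ((-13 + a) + 4)*(-10) = (-9 + a)*(-10) = 90 - 10*a)
-445303 - h((130 - 547) + 201, F(44)) = -445303 - (90 - 10*47) = -445303 - (90 - 470) = -445303 - 1*(-380) = -445303 + 380 = -444923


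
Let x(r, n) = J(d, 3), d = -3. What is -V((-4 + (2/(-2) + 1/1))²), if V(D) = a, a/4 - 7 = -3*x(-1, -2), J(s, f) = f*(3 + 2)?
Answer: 152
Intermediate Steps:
J(s, f) = 5*f (J(s, f) = f*5 = 5*f)
x(r, n) = 15 (x(r, n) = 5*3 = 15)
a = -152 (a = 28 + 4*(-3*15) = 28 + 4*(-45) = 28 - 180 = -152)
V(D) = -152
-V((-4 + (2/(-2) + 1/1))²) = -1*(-152) = 152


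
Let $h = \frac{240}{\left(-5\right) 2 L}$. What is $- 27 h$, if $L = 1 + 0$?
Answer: $648$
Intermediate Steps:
$L = 1$
$h = -24$ ($h = \frac{240}{\left(-5\right) 2 \cdot 1} = \frac{240}{\left(-10\right) 1} = \frac{240}{-10} = 240 \left(- \frac{1}{10}\right) = -24$)
$- 27 h = \left(-27\right) \left(-24\right) = 648$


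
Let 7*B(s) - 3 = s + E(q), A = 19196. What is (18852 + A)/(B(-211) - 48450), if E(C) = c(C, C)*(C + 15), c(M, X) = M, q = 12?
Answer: -133168/169517 ≈ -0.78557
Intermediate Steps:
E(C) = C*(15 + C) (E(C) = C*(C + 15) = C*(15 + C))
B(s) = 327/7 + s/7 (B(s) = 3/7 + (s + 12*(15 + 12))/7 = 3/7 + (s + 12*27)/7 = 3/7 + (s + 324)/7 = 3/7 + (324 + s)/7 = 3/7 + (324/7 + s/7) = 327/7 + s/7)
(18852 + A)/(B(-211) - 48450) = (18852 + 19196)/((327/7 + (⅐)*(-211)) - 48450) = 38048/((327/7 - 211/7) - 48450) = 38048/(116/7 - 48450) = 38048/(-339034/7) = 38048*(-7/339034) = -133168/169517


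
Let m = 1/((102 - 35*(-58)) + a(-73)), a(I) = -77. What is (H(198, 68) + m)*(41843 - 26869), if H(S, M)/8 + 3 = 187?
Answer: 45295766014/2055 ≈ 2.2042e+7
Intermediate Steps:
H(S, M) = 1472 (H(S, M) = -24 + 8*187 = -24 + 1496 = 1472)
m = 1/2055 (m = 1/((102 - 35*(-58)) - 77) = 1/((102 + 2030) - 77) = 1/(2132 - 77) = 1/2055 ≈ 0.00048662)
(H(198, 68) + m)*(41843 - 26869) = (1472 + 1/2055)*(41843 - 26869) = (3024961/2055)*14974 = 45295766014/2055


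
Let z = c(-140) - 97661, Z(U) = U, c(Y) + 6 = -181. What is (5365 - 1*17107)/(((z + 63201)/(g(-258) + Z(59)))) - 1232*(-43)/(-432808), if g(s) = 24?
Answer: 17498881584/624812449 ≈ 28.007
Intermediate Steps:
c(Y) = -187 (c(Y) = -6 - 181 = -187)
z = -97848 (z = -187 - 97661 = -97848)
(5365 - 1*17107)/(((z + 63201)/(g(-258) + Z(59)))) - 1232*(-43)/(-432808) = (5365 - 1*17107)/(((-97848 + 63201)/(24 + 59))) - 1232*(-43)/(-432808) = (5365 - 17107)/((-34647/83)) + 52976*(-1/432808) = -11742/((-34647*1/83)) - 6622/54101 = -11742/(-34647/83) - 6622/54101 = -11742*(-83/34647) - 6622/54101 = 324862/11549 - 6622/54101 = 17498881584/624812449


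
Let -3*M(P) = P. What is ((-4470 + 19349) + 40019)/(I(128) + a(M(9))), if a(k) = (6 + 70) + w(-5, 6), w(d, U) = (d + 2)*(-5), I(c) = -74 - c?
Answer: -54898/111 ≈ -494.58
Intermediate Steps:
w(d, U) = -10 - 5*d (w(d, U) = (2 + d)*(-5) = -10 - 5*d)
M(P) = -P/3
a(k) = 91 (a(k) = (6 + 70) + (-10 - 5*(-5)) = 76 + (-10 + 25) = 76 + 15 = 91)
((-4470 + 19349) + 40019)/(I(128) + a(M(9))) = ((-4470 + 19349) + 40019)/((-74 - 1*128) + 91) = (14879 + 40019)/((-74 - 128) + 91) = 54898/(-202 + 91) = 54898/(-111) = 54898*(-1/111) = -54898/111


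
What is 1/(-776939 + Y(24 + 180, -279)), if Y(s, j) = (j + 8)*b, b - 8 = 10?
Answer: -1/781817 ≈ -1.2791e-6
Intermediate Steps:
b = 18 (b = 8 + 10 = 18)
Y(s, j) = 144 + 18*j (Y(s, j) = (j + 8)*18 = (8 + j)*18 = 144 + 18*j)
1/(-776939 + Y(24 + 180, -279)) = 1/(-776939 + (144 + 18*(-279))) = 1/(-776939 + (144 - 5022)) = 1/(-776939 - 4878) = 1/(-781817) = -1/781817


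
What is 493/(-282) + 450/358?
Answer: -24797/50478 ≈ -0.49124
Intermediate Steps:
493/(-282) + 450/358 = 493*(-1/282) + 450*(1/358) = -493/282 + 225/179 = -24797/50478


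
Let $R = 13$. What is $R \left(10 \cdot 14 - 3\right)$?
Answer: $1781$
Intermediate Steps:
$R \left(10 \cdot 14 - 3\right) = 13 \left(10 \cdot 14 - 3\right) = 13 \left(140 - 3\right) = 13 \cdot 137 = 1781$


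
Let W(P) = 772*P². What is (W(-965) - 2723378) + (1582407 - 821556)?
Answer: 716943173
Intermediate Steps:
(W(-965) - 2723378) + (1582407 - 821556) = (772*(-965)² - 2723378) + (1582407 - 821556) = (772*931225 - 2723378) + 760851 = (718905700 - 2723378) + 760851 = 716182322 + 760851 = 716943173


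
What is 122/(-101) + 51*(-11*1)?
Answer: -56783/101 ≈ -562.21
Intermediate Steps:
122/(-101) + 51*(-11*1) = 122*(-1/101) + 51*(-11) = -122/101 - 561 = -56783/101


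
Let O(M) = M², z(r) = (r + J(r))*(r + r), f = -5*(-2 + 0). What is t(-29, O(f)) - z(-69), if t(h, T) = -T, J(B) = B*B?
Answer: 647396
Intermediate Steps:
J(B) = B²
f = 10 (f = -5*(-2) = 10)
z(r) = 2*r*(r + r²) (z(r) = (r + r²)*(r + r) = (r + r²)*(2*r) = 2*r*(r + r²))
t(-29, O(f)) - z(-69) = -1*10² - 2*(-69)²*(1 - 69) = -1*100 - 2*4761*(-68) = -100 - 1*(-647496) = -100 + 647496 = 647396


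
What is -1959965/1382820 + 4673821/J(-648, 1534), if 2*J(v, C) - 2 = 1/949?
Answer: 817791411108935/175065012 ≈ 4.6714e+6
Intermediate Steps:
J(v, C) = 1899/1898 (J(v, C) = 1 + (½)/949 = 1 + (½)*(1/949) = 1 + 1/1898 = 1899/1898)
-1959965/1382820 + 4673821/J(-648, 1534) = -1959965/1382820 + 4673821/(1899/1898) = -1959965*1/1382820 + 4673821*(1898/1899) = -391993/276564 + 8870912258/1899 = 817791411108935/175065012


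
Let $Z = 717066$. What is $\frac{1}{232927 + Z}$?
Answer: $\frac{1}{949993} \approx 1.0526 \cdot 10^{-6}$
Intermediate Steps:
$\frac{1}{232927 + Z} = \frac{1}{232927 + 717066} = \frac{1}{949993}$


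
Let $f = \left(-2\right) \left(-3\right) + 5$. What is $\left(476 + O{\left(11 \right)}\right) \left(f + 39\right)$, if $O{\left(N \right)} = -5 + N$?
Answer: $24100$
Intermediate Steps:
$f = 11$ ($f = 6 + 5 = 11$)
$\left(476 + O{\left(11 \right)}\right) \left(f + 39\right) = \left(476 + \left(-5 + 11\right)\right) \left(11 + 39\right) = \left(476 + 6\right) 50 = 482 \cdot 50 = 24100$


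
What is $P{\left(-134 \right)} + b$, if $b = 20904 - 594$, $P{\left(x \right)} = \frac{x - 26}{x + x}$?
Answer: $\frac{1360810}{67} \approx 20311.0$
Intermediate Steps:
$P{\left(x \right)} = \frac{-26 + x}{2 x}$
$b = 20310$ ($b = 20904 - 594 = 20310$)
$P{\left(-134 \right)} + b = \frac{-26 - 134}{2 \left(-134\right)} + 20310 = \frac{1}{2} \left(- \frac{1}{134}\right) \left(-160\right) + 20310 = \frac{40}{67} + 20310 = \frac{1360810}{67}$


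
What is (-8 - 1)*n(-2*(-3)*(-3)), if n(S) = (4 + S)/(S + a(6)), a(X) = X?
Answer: -21/2 ≈ -10.500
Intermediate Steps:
n(S) = (4 + S)/(6 + S) (n(S) = (4 + S)/(S + 6) = (4 + S)/(6 + S))
(-8 - 1)*n(-2*(-3)*(-3)) = (-8 - 1)*((4 - 2*(-3)*(-3))/(6 - 2*(-3)*(-3))) = -9*(4 + 6*(-3))/(6 + 6*(-3)) = -9*(4 - 18)/(6 - 18) = -9*(-14)/(-12) = -(-3)*(-14)/4 = -9*7/6 = -21/2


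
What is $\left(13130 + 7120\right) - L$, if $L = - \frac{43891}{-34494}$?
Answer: $\frac{698459609}{34494} \approx 20249.0$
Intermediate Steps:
$L = \frac{43891}{34494}$ ($L = \left(-43891\right) \left(- \frac{1}{34494}\right) = \frac{43891}{34494} \approx 1.2724$)
$\left(13130 + 7120\right) - L = \left(13130 + 7120\right) - \frac{43891}{34494} = 20250 - \frac{43891}{34494} = \frac{698459609}{34494}$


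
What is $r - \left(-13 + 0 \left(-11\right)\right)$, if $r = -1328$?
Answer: $-1315$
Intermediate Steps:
$r - \left(-13 + 0 \left(-11\right)\right) = -1328 - \left(-13 + 0 \left(-11\right)\right) = -1328 - \left(-13 + 0\right) = -1328 - -13 = -1328 + 13 = -1315$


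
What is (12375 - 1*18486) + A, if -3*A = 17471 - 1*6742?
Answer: -29062/3 ≈ -9687.3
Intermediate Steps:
A = -10729/3 (A = -(17471 - 1*6742)/3 = -(17471 - 6742)/3 = -⅓*10729 = -10729/3 ≈ -3576.3)
(12375 - 1*18486) + A = (12375 - 1*18486) - 10729/3 = (12375 - 18486) - 10729/3 = -6111 - 10729/3 = -29062/3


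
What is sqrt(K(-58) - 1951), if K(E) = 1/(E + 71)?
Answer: 3*I*sqrt(36634)/13 ≈ 44.169*I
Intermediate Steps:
K(E) = 1/(71 + E)
sqrt(K(-58) - 1951) = sqrt(1/(71 - 58) - 1951) = sqrt(1/13 - 1951) = sqrt(-25362/13) = 3*I*sqrt(36634)/13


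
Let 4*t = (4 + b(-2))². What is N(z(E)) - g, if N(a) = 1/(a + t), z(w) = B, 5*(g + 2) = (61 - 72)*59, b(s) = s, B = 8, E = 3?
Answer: 5936/45 ≈ 131.91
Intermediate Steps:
g = -659/5 (g = -2 + ((61 - 72)*59)/5 = -2 + (-11*59)/5 = -2 + (⅕)*(-649) = -2 - 649/5 = -659/5 ≈ -131.80)
z(w) = 8
t = 1 (t = (4 - 2)²/4 = (¼)*2² = (¼)*4 = 1)
N(a) = 1/(1 + a) (N(a) = 1/(a + 1) = 1/(1 + a))
N(z(E)) - g = 1/(1 + 8) - 1*(-659/5) = 1/9 + 659/5 = ⅑ + 659/5 = 5936/45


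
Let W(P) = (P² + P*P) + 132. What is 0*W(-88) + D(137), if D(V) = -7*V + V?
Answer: -822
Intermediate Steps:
D(V) = -6*V
W(P) = 132 + 2*P² (W(P) = (P² + P²) + 132 = 2*P² + 132 = 132 + 2*P²)
0*W(-88) + D(137) = 0*(132 + 2*(-88)²) - 6*137 = 0*(132 + 2*7744) - 822 = 0*(132 + 15488) - 822 = 0*15620 - 822 = 0 - 822 = -822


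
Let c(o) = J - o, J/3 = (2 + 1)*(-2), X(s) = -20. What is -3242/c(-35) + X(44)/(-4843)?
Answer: -15700666/82331 ≈ -190.70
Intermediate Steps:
J = -18 (J = 3*((2 + 1)*(-2)) = 3*(3*(-2)) = 3*(-6) = -18)
c(o) = -18 - o
-3242/c(-35) + X(44)/(-4843) = -3242/(-18 - 1*(-35)) - 20/(-4843) = -3242/(-18 + 35) - 20*(-1/4843) = -3242/17 + 20/4843 = -15700666/82331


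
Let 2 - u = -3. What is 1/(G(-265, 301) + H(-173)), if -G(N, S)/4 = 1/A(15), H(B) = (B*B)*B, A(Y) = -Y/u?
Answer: -3/15533147 ≈ -1.9314e-7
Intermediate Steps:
u = 5 (u = 2 - 1*(-3) = 2 + 3 = 5)
A(Y) = -Y/5
H(B) = B³ (H(B) = B²*B = B³)
G(N, S) = 4/3 (G(N, S) = -4/((-⅕*15)) = -4/(-3) = -4*(-⅓) = 4/3)
1/(G(-265, 301) + H(-173)) = 1/(4/3 + (-173)³) = 1/(4/3 - 5177717) = 1/(-15533147/3) = -3/15533147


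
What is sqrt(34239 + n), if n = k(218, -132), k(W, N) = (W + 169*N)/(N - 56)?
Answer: sqrt(137426)/2 ≈ 185.35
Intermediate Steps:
k(W, N) = (W + 169*N)/(-56 + N)
n = 235/2 (n = (218 + 169*(-132))/(-56 - 132) = (218 - 22308)/(-188) = -1/188*(-22090) = 235/2 ≈ 117.50)
sqrt(34239 + n) = sqrt(34239 + 235/2) = sqrt(68713/2) = sqrt(137426)/2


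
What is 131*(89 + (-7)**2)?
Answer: 18078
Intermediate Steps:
131*(89 + (-7)**2) = 131*(89 + 49) = 131*138 = 18078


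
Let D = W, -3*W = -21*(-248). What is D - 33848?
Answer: -35584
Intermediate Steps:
W = -1736 (W = -(-7)*(-248) = -1/3*5208 = -1736)
D = -1736
D - 33848 = -1736 - 33848 = -35584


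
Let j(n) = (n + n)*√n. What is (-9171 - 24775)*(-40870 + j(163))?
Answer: 1387373020 - 11066396*√163 ≈ 1.2461e+9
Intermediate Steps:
j(n) = 2*n^(3/2) (j(n) = (2*n)*√n = 2*n^(3/2))
(-9171 - 24775)*(-40870 + j(163)) = (-9171 - 24775)*(-40870 + 2*163^(3/2)) = -33946*(-40870 + 2*(163*√163)) = -33946*(-40870 + 326*√163) = 1387373020 - 11066396*√163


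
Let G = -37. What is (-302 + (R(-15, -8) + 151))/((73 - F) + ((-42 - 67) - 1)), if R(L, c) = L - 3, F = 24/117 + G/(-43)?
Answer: 283413/63836 ≈ 4.4397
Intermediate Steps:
F = 1787/1677 (F = 24/117 - 37/(-43) = 24*(1/117) - 37*(-1/43) = 8/39 + 37/43 = 1787/1677 ≈ 1.0656)
R(L, c) = -3 + L
(-302 + (R(-15, -8) + 151))/((73 - F) + ((-42 - 67) - 1)) = (-302 + ((-3 - 15) + 151))/((73 - 1*1787/1677) + ((-42 - 67) - 1)) = (-302 + (-18 + 151))/((73 - 1787/1677) + (-109 - 1)) = (-302 + 133)/(120634/1677 - 110) = -169/(-63836/1677) = -169*(-1677/63836) = 283413/63836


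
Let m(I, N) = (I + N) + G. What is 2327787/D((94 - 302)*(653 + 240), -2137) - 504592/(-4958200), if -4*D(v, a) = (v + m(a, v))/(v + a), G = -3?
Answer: -271056699639983807/57891323425 ≈ -4.6822e+6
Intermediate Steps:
m(I, N) = -3 + I + N (m(I, N) = (I + N) - 3 = -3 + I + N)
D(v, a) = -(-3 + a + 2*v)/(4*(a + v)) (D(v, a) = -(v + (-3 + a + v))/(4*(v + a)) = -(-3 + a + 2*v)/(4*(a + v)))
2327787/D((94 - 302)*(653 + 240), -2137) - 504592/(-4958200) = 2327787/(((3 - 1*(-2137) - 2*(94 - 302)*(653 + 240))/(4*(-2137 + (94 - 302)*(653 + 240))))) - 504592/(-4958200) = 2327787/(((3 + 2137 - (-416)*893)/(4*(-2137 - 208*893)))) - 504592*(-1/4958200) = 2327787/(((3 + 2137 - 2*(-185744))/(4*(-2137 - 185744)))) + 63074/619775 = 2327787/(((1/4)*(3 + 2137 + 371488)/(-187881))) + 63074/619775 = 2327787/(((1/4)*(-1/187881)*373628)) + 63074/619775 = 2327787/(-93407/187881) + 63074/619775 = 2327787*(-187881/93407) + 63074/619775 = -437346949347/93407 + 63074/619775 = -271056699639983807/57891323425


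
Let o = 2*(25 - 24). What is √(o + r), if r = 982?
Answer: 2*√246 ≈ 31.369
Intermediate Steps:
o = 2 (o = 2*1 = 2)
√(o + r) = √(2 + 982) = √984 = 2*√246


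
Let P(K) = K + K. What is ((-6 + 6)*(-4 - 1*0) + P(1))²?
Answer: 4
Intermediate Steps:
P(K) = 2*K
((-6 + 6)*(-4 - 1*0) + P(1))² = ((-6 + 6)*(-4 - 1*0) + 2*1)² = (0*(-4 + 0) + 2)² = (0*(-4) + 2)² = (0 + 2)² = 2² = 4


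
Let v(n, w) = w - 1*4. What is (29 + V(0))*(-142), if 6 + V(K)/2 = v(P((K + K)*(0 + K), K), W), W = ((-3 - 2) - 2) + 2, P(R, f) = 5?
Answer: 142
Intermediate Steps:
W = -5 (W = (-5 - 2) + 2 = -7 + 2 = -5)
v(n, w) = -4 + w (v(n, w) = w - 4 = -4 + w)
V(K) = -30 (V(K) = -12 + 2*(-4 - 5) = -12 + 2*(-9) = -12 - 18 = -30)
(29 + V(0))*(-142) = (29 - 30)*(-142) = -1*(-142) = 142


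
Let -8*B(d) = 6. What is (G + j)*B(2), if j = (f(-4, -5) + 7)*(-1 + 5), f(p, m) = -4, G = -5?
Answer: -21/4 ≈ -5.2500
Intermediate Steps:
B(d) = -¾ (B(d) = -⅛*6 = -¾)
j = 12 (j = (-4 + 7)*(-1 + 5) = 3*4 = 12)
(G + j)*B(2) = (-5 + 12)*(-¾) = 7*(-¾) = -21/4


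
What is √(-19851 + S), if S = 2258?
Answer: I*√17593 ≈ 132.64*I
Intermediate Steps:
√(-19851 + S) = √(-19851 + 2258) = √(-17593) = I*√17593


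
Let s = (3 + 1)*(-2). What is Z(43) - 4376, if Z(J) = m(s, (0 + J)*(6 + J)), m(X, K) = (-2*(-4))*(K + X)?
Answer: 12416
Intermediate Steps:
s = -8 (s = 4*(-2) = -8)
m(X, K) = 8*K + 8*X (m(X, K) = 8*(K + X) = 8*K + 8*X)
Z(J) = -64 + 8*J*(6 + J) (Z(J) = 8*((0 + J)*(6 + J)) + 8*(-8) = 8*(J*(6 + J)) - 64 = 8*J*(6 + J) - 64 = -64 + 8*J*(6 + J))
Z(43) - 4376 = (-64 + 8*43*(6 + 43)) - 4376 = (-64 + 8*43*49) - 4376 = (-64 + 16856) - 4376 = 16792 - 4376 = 12416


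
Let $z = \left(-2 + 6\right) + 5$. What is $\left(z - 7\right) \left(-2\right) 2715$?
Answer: $-10860$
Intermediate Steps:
$z = 9$ ($z = 4 + 5 = 9$)
$\left(z - 7\right) \left(-2\right) 2715 = \left(9 - 7\right) \left(-2\right) 2715 = 2 \left(-2\right) 2715 = \left(-4\right) 2715 = -10860$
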